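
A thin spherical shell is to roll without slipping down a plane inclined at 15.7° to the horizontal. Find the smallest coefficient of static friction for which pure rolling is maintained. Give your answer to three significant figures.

Here I = (2/3)MR², so the shape factor k = I/(MR²) = 2/3.
Newton's second law down the slope: Mg sinθ − f = Ma. The torque equation fR = Iα (with α = a/R) gives f = kMa.
These give a = g sinθ/(1+k) and the required friction f = kMg sinθ/(1+k).
The normal force is N = Mg cosθ, so μ_min = f/N = k tanθ/(1+k).
μ_min = (2/3) × tan15.7° / 1.667 ≈ 0.112.

μ_min ≈ 0.112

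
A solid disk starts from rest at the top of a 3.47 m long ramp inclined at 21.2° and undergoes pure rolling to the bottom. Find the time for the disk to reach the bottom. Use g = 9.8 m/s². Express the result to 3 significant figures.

Here I = (1/2)MR², so the shape factor k = I/(MR²) = 0.5.
Newton's second law down the slope: Mg sinθ − f = Ma. The torque equation fR = Iα (with α = a/R) gives f = kMa.
Hence a = g sinθ/(1+k) = 9.8×sin21.2°/1.5 = 2.363 m/s².
Starting from rest, L = ½at², so t = √(2L/a) = √(2×3.47/2.363) ≈ 1.71 s.

t ≈ 1.71 s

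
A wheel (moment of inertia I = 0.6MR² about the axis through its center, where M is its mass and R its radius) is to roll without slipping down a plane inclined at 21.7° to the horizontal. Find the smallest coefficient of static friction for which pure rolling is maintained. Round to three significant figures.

μ_min ≈ 0.149

With I = 0.6MR², the ratio k = I/(MR²) is 0.6.
Newton's second law down the slope: Mg sinθ − f = Ma. The torque equation fR = Iα (with α = a/R) gives f = kMa.
These give a = g sinθ/(1+k) and the required friction f = kMg sinθ/(1+k).
With N = Mg cosθ, the no-slip condition f ≤ μN gives μ_min = f/N = k tanθ/(1+k).
μ_min = 0.6 × tan21.7° / 1.6 ≈ 0.149.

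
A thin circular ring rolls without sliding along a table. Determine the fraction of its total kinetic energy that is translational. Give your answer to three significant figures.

For this body I = MR², i.e. k = I/(MR²) = 1.
Since ω = v/R, the translational part is ½Mv² and the rotational part is ½I(v/R)² = ½kMv²; the total is ½(1+k)Mv².
The translational fraction is therefore 1/(1+k) = 1/2 ≈ 0.500.

fraction ≈ 0.500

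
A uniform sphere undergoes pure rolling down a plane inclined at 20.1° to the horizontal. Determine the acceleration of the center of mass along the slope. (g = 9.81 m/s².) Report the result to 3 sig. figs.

Here I = (2/5)MR², so the shape factor k = I/(MR²) = 0.4.
Along the incline Mg sinθ − f = Ma, and torque about the center fR = Iα = kMR²(a/R) gives f = kMa.
Eliminating f: Mg sinθ = (1+k)Ma, so a = g sinθ/(1+k) = 9.81 × sin20.1° / 1.4 ≈ 2.41 m/s².

a ≈ 2.41 m/s²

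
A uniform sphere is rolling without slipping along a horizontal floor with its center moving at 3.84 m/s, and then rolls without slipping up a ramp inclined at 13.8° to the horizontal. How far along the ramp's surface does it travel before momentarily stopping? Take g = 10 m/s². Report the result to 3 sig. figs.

d ≈ 4.33 m

With I = (2/5)MR², the ratio k = I/(MR²) is 0.4.
Pure rolling means v = ωR; then KE = ½Mv² + ½I(v/R)² = ½(1+k)Mv² = (7/10)Mv².
Setting this equal to Mgh gives the vertical rise h = (1+k)v₀²/(2g) = 1.4×3.84²/(2×10) = 1.032 m.
Along the incline, d = h/sinθ = 1.032/sin13.8° ≈ 4.33 m.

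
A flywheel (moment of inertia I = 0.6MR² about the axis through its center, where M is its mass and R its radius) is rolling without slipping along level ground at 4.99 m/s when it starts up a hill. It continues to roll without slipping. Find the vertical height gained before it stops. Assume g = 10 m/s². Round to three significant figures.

Here I = 0.6MR², so the shape factor k = I/(MR²) = 0.6.
Since it rolls without slipping, ω = v/R and KE = ½Mv² + ½Iω² = ½(1+k)Mv² = (4/5)Mv².
All of this converts to potential energy at the highest point: (4/5)Mv₀² = Mgh.
Thus h = (1+k)v₀²/(2g) = 1.6 × 4.99² / (2 × 10) ≈ 1.99 m.

h ≈ 1.99 m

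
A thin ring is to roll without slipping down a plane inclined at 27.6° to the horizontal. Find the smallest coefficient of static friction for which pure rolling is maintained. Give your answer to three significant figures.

μ_min ≈ 0.261

The moment of inertia is MR², giving k ≡ I/(MR²) = 1.
Newton's second law down the slope: Mg sinθ − f = Ma. The torque equation fR = Iα (with α = a/R) gives f = kMa.
These give a = g sinθ/(1+k) and the required friction f = kMg sinθ/(1+k).
With N = Mg cosθ, the no-slip condition f ≤ μN gives μ_min = f/N = k tanθ/(1+k).
μ_min = 1 × tan27.6° / 2 ≈ 0.261.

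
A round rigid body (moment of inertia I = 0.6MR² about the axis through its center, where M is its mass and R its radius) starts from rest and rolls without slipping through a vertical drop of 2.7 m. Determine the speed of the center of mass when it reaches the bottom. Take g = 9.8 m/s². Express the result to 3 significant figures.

v ≈ 5.75 m/s

For this body I = 0.6MR², i.e. k = I/(MR²) = 0.6.
Since it rolls without slipping, ω = v/R and KE = ½Mv² + ½Iω² = ½(1+k)Mv² = (4/5)Mv².
Setting Mgh = (4/5)Mv² gives v = √(2gh/(1+k)) = √(2·9.8·2.7/1.6) ≈ 5.75 m/s.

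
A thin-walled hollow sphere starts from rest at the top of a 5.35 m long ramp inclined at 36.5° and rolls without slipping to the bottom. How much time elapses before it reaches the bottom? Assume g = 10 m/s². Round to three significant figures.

The moment of inertia is (2/3)MR², giving k ≡ I/(MR²) = 2/3.
Newton's second law down the slope: Mg sinθ − f = Ma. The torque equation fR = Iα (with α = a/R) gives f = kMa.
Hence a = g sinθ/(1+k) = 10×sin36.5°/1.667 = 3.569 m/s².
With constant a from rest, t = √(2L/a) = √(2·5.35/3.569) ≈ 1.73 s.

t ≈ 1.73 s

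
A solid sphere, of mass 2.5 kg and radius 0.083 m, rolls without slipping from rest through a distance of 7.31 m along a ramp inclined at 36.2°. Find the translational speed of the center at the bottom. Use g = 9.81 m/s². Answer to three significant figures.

v ≈ 7.78 m/s

For this body I = (2/5)MR², i.e. k = I/(MR²) = 0.4.
Since it rolls without slipping, ω = v/R and KE = ½Mv² + ½Iω² = ½(1+k)Mv² = (7/10)Mv².
The vertical drop is h = L sinθ = 7.31 × sin36.2° = 4.317 m.
Energy conservation: Mgh = (7/10)Mv², so v = √(2gh/(1+k)) = √(2 × 9.81 × 4.317 / 1.4) ≈ 7.78 m/s.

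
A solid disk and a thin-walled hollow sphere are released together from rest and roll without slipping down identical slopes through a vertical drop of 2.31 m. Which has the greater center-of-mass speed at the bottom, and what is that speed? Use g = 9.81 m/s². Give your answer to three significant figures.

For rolling without slipping, Mgh = ½(1+k)Mv² where k = I/(MR²), so v = √(2gh/(1+k)).
Solid disk: k = 0.5, giving v = √(2×9.81×2.31/1.5) = 5.497 m/s.
Thin-walled hollow sphere: k = 2/3, giving v = √(2×9.81×2.31/1.667) = 5.215 m/s.
The smaller k wins: the solid disk, at ≈ 5.50 m/s.

the solid disk, at v ≈ 5.50 m/s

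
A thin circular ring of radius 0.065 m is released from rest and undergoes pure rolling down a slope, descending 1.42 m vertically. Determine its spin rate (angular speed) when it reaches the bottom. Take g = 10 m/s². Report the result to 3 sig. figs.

ω ≈ 58.0 rad/s

With I = MR², the ratio k = I/(MR²) is 1.
The rolling condition ω = v/R makes the rotational term ½I(v/R)² = ½kMv², so KE_total = ½(1+k)Mv² = Mv².
Energy conservation Mgh = ½(1+k)Mv² gives v = √(2gh/(1+k)) = √(2 × 10 × 1.42 / 2) = 3.768 m/s.
Then ω = v/R = 3.768 / 0.065 ≈ 58.0 rad/s.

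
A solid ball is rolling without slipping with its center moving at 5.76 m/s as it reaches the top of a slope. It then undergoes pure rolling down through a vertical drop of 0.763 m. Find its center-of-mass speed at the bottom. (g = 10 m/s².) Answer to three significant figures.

v ≈ 6.64 m/s

The moment of inertia is (2/5)MR², giving k ≡ I/(MR²) = 0.4.
Since it rolls without slipping, ω = v/R and KE = ½Mv² + ½Iω² = ½(1+k)Mv² = (7/10)Mv².
Energy conservation: (7/10)Mv₀² + Mgh = (7/10)Mv², so v² = v₀² + 2gh/(1+k).
v = √(5.76² + 2×10×0.763/1.4) = √44.08 ≈ 6.64 m/s.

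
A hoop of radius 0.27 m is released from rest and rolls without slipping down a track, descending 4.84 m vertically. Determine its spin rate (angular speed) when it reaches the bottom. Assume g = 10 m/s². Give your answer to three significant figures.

ω ≈ 25.8 rad/s

For this body I = MR², i.e. k = I/(MR²) = 1.
Rolling without slipping gives ω = v/R, so the total kinetic energy is ½Mv² + ½Iω² = ½(1+k)Mv² = Mv².
Energy conservation Mgh = ½(1+k)Mv² gives v = √(2gh/(1+k)) = √(2 × 10 × 4.84 / 2) = 6.957 m/s.
Then ω = v/R = 6.957 / 0.27 ≈ 25.8 rad/s.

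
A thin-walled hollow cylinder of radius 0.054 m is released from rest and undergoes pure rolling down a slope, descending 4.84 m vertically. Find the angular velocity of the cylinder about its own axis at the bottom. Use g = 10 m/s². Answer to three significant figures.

With I = MR², the ratio k = I/(MR²) is 1.
The rolling condition ω = v/R makes the rotational term ½I(v/R)² = ½kMv², so KE_total = ½(1+k)Mv² = Mv².
Energy conservation Mgh = ½(1+k)Mv² gives v = √(2gh/(1+k)) = √(2 × 10 × 4.84 / 2) = 6.957 m/s.
The angular speed follows from ω = v/R = 6.957/0.054 ≈ 129 rad/s.

ω ≈ 129 rad/s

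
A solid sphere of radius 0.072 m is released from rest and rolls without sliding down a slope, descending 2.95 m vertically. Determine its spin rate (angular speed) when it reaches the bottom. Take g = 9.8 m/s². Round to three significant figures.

ω ≈ 89.3 rad/s

For this body I = (2/5)MR², i.e. k = I/(MR²) = 0.4.
Pure rolling means v = ωR; then KE = ½Mv² + ½I(v/R)² = ½(1+k)Mv² = (7/10)Mv².
Energy conservation Mgh = ½(1+k)Mv² gives v = √(2gh/(1+k)) = √(2 × 9.8 × 2.95 / 1.4) = 6.427 m/s.
The angular speed follows from ω = v/R = 6.427/0.072 ≈ 89.3 rad/s.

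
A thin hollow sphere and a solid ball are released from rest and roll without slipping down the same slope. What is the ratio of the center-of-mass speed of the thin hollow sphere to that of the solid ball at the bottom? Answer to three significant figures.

Each satisfies Mgh = ½(1+k)Mv² with k = I/(MR²), so v ∝ 1/√(1+k).
For the thin hollow sphere k = 2/3; for the solid ball k = 0.4.
v₁/v₂ = √((1+k₂)/(1+k₁)) = √(1.4/1.667) ≈ 0.917.

v_ratio ≈ 0.917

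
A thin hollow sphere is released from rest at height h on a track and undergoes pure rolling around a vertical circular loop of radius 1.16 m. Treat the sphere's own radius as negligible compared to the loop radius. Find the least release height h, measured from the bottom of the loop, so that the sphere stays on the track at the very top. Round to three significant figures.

h_min ≈ 3.29 m

The moment of inertia is (2/3)MR², giving k ≡ I/(MR²) = 2/3.
At the top, contact is just lost when gravity alone supplies the centripetal force: Mg = Mv_top²/r, i.e. v_top² = gr.
With ω = v/R, the kinetic energy at speed v is ½(1+k)Mv² = (5/6)Mv².
Energy conservation from release (height h) to the top (height 2r): Mgh = Mg(2r) + (5/6)M·gr.
Thus h_min = 2r + (1+k)r/2 = r(2 + 1.667/2) = 1.16 × 2.833 ≈ 3.29 m.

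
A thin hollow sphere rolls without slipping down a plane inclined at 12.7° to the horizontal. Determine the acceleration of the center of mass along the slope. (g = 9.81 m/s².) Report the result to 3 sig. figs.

For this body I = (2/3)MR², i.e. k = I/(MR²) = 2/3.
Translational: Mg sinθ − f = Ma. Rotational about the CM: fR = Iα = kMRa, so f = kMa.
Eliminating f: Mg sinθ = (1+k)Ma, so a = g sinθ/(1+k) = 9.81 × sin12.7° / 1.667 ≈ 1.29 m/s².

a ≈ 1.29 m/s²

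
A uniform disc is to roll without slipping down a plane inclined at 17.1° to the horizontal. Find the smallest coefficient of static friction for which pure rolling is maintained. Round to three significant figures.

The moment of inertia is (1/2)MR², giving k ≡ I/(MR²) = 0.5.
Translational: Mg sinθ − f = Ma. Rotational about the CM: fR = Iα = kMRa, so f = kMa.
These give a = g sinθ/(1+k) and the required friction f = kMg sinθ/(1+k).
With N = Mg cosθ, the no-slip condition f ≤ μN gives μ_min = f/N = k tanθ/(1+k).
μ_min = 0.5 × tan17.1° / 1.5 ≈ 0.103.

μ_min ≈ 0.103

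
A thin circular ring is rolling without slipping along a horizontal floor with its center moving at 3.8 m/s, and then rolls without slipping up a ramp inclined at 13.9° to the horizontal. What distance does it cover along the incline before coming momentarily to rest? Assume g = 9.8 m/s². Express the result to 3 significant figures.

The moment of inertia is MR², giving k ≡ I/(MR²) = 1.
Rolling without slipping gives ω = v/R, so the total kinetic energy is ½Mv² + ½Iω² = ½(1+k)Mv² = Mv².
Setting this equal to Mgh gives the vertical rise h = (1+k)v₀²/(2g) = 2×3.8²/(2×9.8) = 1.473 m.
Along the incline, d = h/sinθ = 1.473/sin13.9° ≈ 6.13 m.

d ≈ 6.13 m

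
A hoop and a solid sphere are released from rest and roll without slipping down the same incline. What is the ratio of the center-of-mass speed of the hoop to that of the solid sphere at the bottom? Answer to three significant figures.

v_ratio ≈ 0.837

Each satisfies Mgh = ½(1+k)Mv² with k = I/(MR²), so v ∝ 1/√(1+k).
For the hoop k = 1; for the solid sphere k = 0.4.
v₁/v₂ = √((1+k₂)/(1+k₁)) = √(1.4/2) ≈ 0.837.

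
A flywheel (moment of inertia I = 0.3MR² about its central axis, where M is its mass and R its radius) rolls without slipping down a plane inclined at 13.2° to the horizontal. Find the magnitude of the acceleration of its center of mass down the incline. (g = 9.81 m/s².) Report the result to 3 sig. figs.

For this body I = 0.3MR², i.e. k = I/(MR²) = 0.3.
Along the incline Mg sinθ − f = Ma, and torque about the center fR = Iα = kMR²(a/R) gives f = kMa.
Eliminating f: Mg sinθ = (1+k)Ma, so a = g sinθ/(1+k) = 9.81 × sin13.2° / 1.3 ≈ 1.72 m/s².

a ≈ 1.72 m/s²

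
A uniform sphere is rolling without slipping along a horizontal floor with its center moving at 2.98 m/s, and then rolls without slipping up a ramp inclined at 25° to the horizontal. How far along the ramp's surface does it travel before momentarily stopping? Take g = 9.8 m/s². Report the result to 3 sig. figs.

d ≈ 1.50 m

With I = (2/5)MR², the ratio k = I/(MR²) is 0.4.
The rolling condition ω = v/R makes the rotational term ½I(v/R)² = ½kMv², so KE_total = ½(1+k)Mv² = (7/10)Mv².
Setting this equal to Mgh gives the vertical rise h = (1+k)v₀²/(2g) = 1.4×2.98²/(2×9.8) = 0.6343 m.
Along the incline, d = h/sinθ = 0.6343/sin25° ≈ 1.50 m.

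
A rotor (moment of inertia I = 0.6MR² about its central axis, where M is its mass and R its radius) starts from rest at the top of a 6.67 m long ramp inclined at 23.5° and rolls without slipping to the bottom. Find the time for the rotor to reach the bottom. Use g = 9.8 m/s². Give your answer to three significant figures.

With I = 0.6MR², the ratio k = I/(MR²) is 0.6.
Along the incline Mg sinθ − f = Ma, and torque about the center fR = Iα = kMR²(a/R) gives f = kMa.
Hence a = g sinθ/(1+k) = 9.8×sin23.5°/1.6 = 2.442 m/s².
Starting from rest, L = ½at², so t = √(2L/a) = √(2×6.67/2.442) ≈ 2.34 s.

t ≈ 2.34 s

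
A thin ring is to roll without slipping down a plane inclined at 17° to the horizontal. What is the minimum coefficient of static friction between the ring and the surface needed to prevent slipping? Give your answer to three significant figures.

With I = MR², the ratio k = I/(MR²) is 1.
Translational: Mg sinθ − f = Ma. Rotational about the CM: fR = Iα = kMRa, so f = kMa.
These give a = g sinθ/(1+k) and the required friction f = kMg sinθ/(1+k).
With N = Mg cosθ, the no-slip condition f ≤ μN gives μ_min = f/N = k tanθ/(1+k).
μ_min = 1 × tan17° / 2 ≈ 0.153.

μ_min ≈ 0.153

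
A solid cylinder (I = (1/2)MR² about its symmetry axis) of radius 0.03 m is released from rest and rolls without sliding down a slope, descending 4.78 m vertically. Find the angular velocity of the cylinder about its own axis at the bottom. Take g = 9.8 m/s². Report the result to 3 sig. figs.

ω ≈ 263 rad/s

For this body I = (1/2)MR², i.e. k = I/(MR²) = 0.5.
Since it rolls without slipping, ω = v/R and KE = ½Mv² + ½Iω² = ½(1+k)Mv² = (3/4)Mv².
Energy conservation Mgh = ½(1+k)Mv² gives v = √(2gh/(1+k)) = √(2 × 9.8 × 4.78 / 1.5) = 7.903 m/s.
Then ω = v/R = 7.903 / 0.03 ≈ 263 rad/s.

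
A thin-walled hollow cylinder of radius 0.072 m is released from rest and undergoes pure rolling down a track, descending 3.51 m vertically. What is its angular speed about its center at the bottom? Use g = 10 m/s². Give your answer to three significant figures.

For this body I = MR², i.e. k = I/(MR²) = 1.
Pure rolling means v = ωR; then KE = ½Mv² + ½I(v/R)² = ½(1+k)Mv² = Mv².
Energy conservation Mgh = ½(1+k)Mv² gives v = √(2gh/(1+k)) = √(2 × 10 × 3.51 / 2) = 5.925 m/s.
The angular speed follows from ω = v/R = 5.925/0.072 ≈ 82.3 rad/s.

ω ≈ 82.3 rad/s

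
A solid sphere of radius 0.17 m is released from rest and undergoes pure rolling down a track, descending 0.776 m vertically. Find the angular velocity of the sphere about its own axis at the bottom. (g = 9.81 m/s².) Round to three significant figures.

ω ≈ 19.4 rad/s

For this body I = (2/5)MR², i.e. k = I/(MR²) = 0.4.
Rolling without slipping gives ω = v/R, so the total kinetic energy is ½Mv² + ½Iω² = ½(1+k)Mv² = (7/10)Mv².
Energy conservation Mgh = ½(1+k)Mv² gives v = √(2gh/(1+k)) = √(2 × 9.81 × 0.776 / 1.4) = 3.298 m/s.
Then ω = v/R = 3.298 / 0.17 ≈ 19.4 rad/s.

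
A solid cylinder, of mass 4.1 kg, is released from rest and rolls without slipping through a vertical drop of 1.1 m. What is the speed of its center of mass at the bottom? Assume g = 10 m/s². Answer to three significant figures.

Here I = (1/2)MR², so the shape factor k = I/(MR²) = 0.5.
Rolling without slipping gives ω = v/R, so the total kinetic energy is ½Mv² + ½Iω² = ½(1+k)Mv² = (3/4)Mv².
Setting Mgh = (3/4)Mv² gives v = √(2gh/(1+k)) = √(2·10·1.1/1.5) ≈ 3.83 m/s.

v ≈ 3.83 m/s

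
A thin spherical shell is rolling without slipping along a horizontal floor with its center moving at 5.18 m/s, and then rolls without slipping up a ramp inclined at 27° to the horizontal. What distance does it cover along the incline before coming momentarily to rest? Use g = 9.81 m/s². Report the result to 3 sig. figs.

The moment of inertia is (2/3)MR², giving k ≡ I/(MR²) = 2/3.
Rolling without slipping gives ω = v/R, so the total kinetic energy is ½Mv² + ½Iω² = ½(1+k)Mv² = (5/6)Mv².
Setting this equal to Mgh gives the vertical rise h = (1+k)v₀²/(2g) = 1.667×5.18²/(2×9.81) = 2.279 m.
The distance along the slope is d = h/sinθ = 2.279/sin27° ≈ 5.02 m.

d ≈ 5.02 m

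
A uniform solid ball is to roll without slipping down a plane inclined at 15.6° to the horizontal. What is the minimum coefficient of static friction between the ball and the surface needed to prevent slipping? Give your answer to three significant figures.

μ_min ≈ 0.0798

For this body I = (2/5)MR², i.e. k = I/(MR²) = 0.4.
Along the incline Mg sinθ − f = Ma, and torque about the center fR = Iα = kMR²(a/R) gives f = kMa.
These give a = g sinθ/(1+k) and the required friction f = kMg sinθ/(1+k).
With N = Mg cosθ, the no-slip condition f ≤ μN gives μ_min = f/N = k tanθ/(1+k).
μ_min = 0.4 × tan15.6° / 1.4 ≈ 0.0798.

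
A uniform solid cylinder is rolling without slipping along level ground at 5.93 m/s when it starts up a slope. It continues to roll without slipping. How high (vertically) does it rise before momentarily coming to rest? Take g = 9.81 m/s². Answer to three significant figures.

h ≈ 2.69 m

With I = (1/2)MR², the ratio k = I/(MR²) is 0.5.
Since it rolls without slipping, ω = v/R and KE = ½Mv² + ½Iω² = ½(1+k)Mv² = (3/4)Mv².
At the top the kinetic energy is zero, so (3/4)Mv₀² = Mgh.
Thus h = (1+k)v₀²/(2g) = 1.5 × 5.93² / (2 × 9.81) ≈ 2.69 m.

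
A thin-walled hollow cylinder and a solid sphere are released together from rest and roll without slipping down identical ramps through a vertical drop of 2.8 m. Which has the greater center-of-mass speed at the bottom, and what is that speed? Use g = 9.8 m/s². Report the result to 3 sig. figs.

For rolling without slipping, Mgh = ½(1+k)Mv² where k = I/(MR²), so v = √(2gh/(1+k)).
Thin-walled hollow cylinder: k = 1, giving v = √(2×9.8×2.8/2) = 5.238 m/s.
Solid sphere: k = 0.4, giving v = √(2×9.8×2.8/1.4) = 6.261 m/s.
The smaller k wins: the solid sphere, at ≈ 6.26 m/s.

the solid sphere, at v ≈ 6.26 m/s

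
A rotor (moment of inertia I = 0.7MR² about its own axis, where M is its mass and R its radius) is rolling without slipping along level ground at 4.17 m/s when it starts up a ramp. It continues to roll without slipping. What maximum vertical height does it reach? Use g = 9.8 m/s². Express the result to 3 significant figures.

With I = 0.7MR², the ratio k = I/(MR²) is 0.7.
Pure rolling means v = ωR; then KE = ½Mv² + ½I(v/R)² = ½(1+k)Mv² = (17/20)Mv².
At the top the kinetic energy is zero, so (17/20)Mv₀² = Mgh.
Thus h = (1+k)v₀²/(2g) = 1.7 × 4.17² / (2 × 9.8) ≈ 1.51 m.

h ≈ 1.51 m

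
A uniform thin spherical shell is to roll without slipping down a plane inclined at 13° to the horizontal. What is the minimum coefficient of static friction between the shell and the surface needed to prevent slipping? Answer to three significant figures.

μ_min ≈ 0.0923

Here I = (2/3)MR², so the shape factor k = I/(MR²) = 2/3.
Newton's second law down the slope: Mg sinθ − f = Ma. The torque equation fR = Iα (with α = a/R) gives f = kMa.
These give a = g sinθ/(1+k) and the required friction f = kMg sinθ/(1+k).
With N = Mg cosθ, the no-slip condition f ≤ μN gives μ_min = f/N = k tanθ/(1+k).
μ_min = (2/3) × tan13° / 1.667 ≈ 0.0923.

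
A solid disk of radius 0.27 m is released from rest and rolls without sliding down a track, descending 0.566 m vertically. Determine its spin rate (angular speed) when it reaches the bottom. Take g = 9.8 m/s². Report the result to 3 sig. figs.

With I = (1/2)MR², the ratio k = I/(MR²) is 0.5.
Rolling without slipping gives ω = v/R, so the total kinetic energy is ½Mv² + ½Iω² = ½(1+k)Mv² = (3/4)Mv².
Energy conservation Mgh = ½(1+k)Mv² gives v = √(2gh/(1+k)) = √(2 × 9.8 × 0.566 / 1.5) = 2.72 m/s.
Then ω = v/R = 2.72 / 0.27 ≈ 10.1 rad/s.

ω ≈ 10.1 rad/s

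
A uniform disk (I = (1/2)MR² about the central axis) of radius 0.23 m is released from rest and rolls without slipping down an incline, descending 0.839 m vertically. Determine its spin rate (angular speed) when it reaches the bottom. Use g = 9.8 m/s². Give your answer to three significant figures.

ω ≈ 14.4 rad/s

The moment of inertia is (1/2)MR², giving k ≡ I/(MR²) = 0.5.
Since it rolls without slipping, ω = v/R and KE = ½Mv² + ½Iω² = ½(1+k)Mv² = (3/4)Mv².
Energy conservation Mgh = ½(1+k)Mv² gives v = √(2gh/(1+k)) = √(2 × 9.8 × 0.839 / 1.5) = 3.311 m/s.
The angular speed follows from ω = v/R = 3.311/0.23 ≈ 14.4 rad/s.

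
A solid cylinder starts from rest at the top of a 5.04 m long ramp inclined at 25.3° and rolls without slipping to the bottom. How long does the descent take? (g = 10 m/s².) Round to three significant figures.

t ≈ 1.88 s

For this body I = (1/2)MR², i.e. k = I/(MR²) = 0.5.
Along the incline Mg sinθ − f = Ma, and torque about the center fR = Iα = kMR²(a/R) gives f = kMa.
Hence a = g sinθ/(1+k) = 10×sin25.3°/1.5 = 2.849 m/s².
Starting from rest, L = ½at², so t = √(2L/a) = √(2×5.04/2.849) ≈ 1.88 s.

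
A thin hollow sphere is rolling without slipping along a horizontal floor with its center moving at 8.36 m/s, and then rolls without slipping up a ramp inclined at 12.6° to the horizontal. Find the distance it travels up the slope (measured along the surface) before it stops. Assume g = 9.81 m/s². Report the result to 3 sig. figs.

d ≈ 27.2 m

For this body I = (2/3)MR², i.e. k = I/(MR²) = 2/3.
The rolling condition ω = v/R makes the rotational term ½I(v/R)² = ½kMv², so KE_total = ½(1+k)Mv² = (5/6)Mv².
Setting this equal to Mgh gives the vertical rise h = (1+k)v₀²/(2g) = 1.667×8.36²/(2×9.81) = 5.937 m.
The distance along the slope is d = h/sinθ = 5.937/sin12.6° ≈ 27.2 m.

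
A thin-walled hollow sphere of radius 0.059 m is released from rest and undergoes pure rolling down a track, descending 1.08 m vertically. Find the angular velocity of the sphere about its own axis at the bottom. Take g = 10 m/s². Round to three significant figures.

ω ≈ 61.0 rad/s

For this body I = (2/3)MR², i.e. k = I/(MR²) = 2/3.
Rolling without slipping gives ω = v/R, so the total kinetic energy is ½Mv² + ½Iω² = ½(1+k)Mv² = (5/6)Mv².
Energy conservation Mgh = ½(1+k)Mv² gives v = √(2gh/(1+k)) = √(2 × 10 × 1.08 / 1.667) = 3.6 m/s.
The angular speed follows from ω = v/R = 3.6/0.059 ≈ 61.0 rad/s.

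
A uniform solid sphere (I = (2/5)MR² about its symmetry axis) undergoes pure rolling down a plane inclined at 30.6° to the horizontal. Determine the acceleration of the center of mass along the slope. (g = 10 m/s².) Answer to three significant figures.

a ≈ 3.64 m/s²

For this body I = (2/5)MR², i.e. k = I/(MR²) = 0.4.
Newton's second law down the slope: Mg sinθ − f = Ma. The torque equation fR = Iα (with α = a/R) gives f = kMa.
Eliminating f: Mg sinθ = (1+k)Ma, so a = g sinθ/(1+k) = 10 × sin30.6° / 1.4 ≈ 3.64 m/s².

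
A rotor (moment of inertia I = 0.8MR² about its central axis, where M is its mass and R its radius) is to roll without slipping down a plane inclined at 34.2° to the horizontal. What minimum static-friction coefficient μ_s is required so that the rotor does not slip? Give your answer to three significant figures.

μ_min ≈ 0.302

For this body I = 0.8MR², i.e. k = I/(MR²) = 0.8.
Along the incline Mg sinθ − f = Ma, and torque about the center fR = Iα = kMR²(a/R) gives f = kMa.
These give a = g sinθ/(1+k) and the required friction f = kMg sinθ/(1+k).
The normal force is N = Mg cosθ, so μ_min = f/N = k tanθ/(1+k).
μ_min = 0.8 × tan34.2° / 1.8 ≈ 0.302.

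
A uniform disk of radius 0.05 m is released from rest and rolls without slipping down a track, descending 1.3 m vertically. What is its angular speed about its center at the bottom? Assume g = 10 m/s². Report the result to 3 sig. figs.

With I = (1/2)MR², the ratio k = I/(MR²) is 0.5.
Rolling without slipping gives ω = v/R, so the total kinetic energy is ½Mv² + ½Iω² = ½(1+k)Mv² = (3/4)Mv².
Energy conservation Mgh = ½(1+k)Mv² gives v = √(2gh/(1+k)) = √(2 × 10 × 1.3 / 1.5) = 4.163 m/s.
Then ω = v/R = 4.163 / 0.05 ≈ 83.3 rad/s.

ω ≈ 83.3 rad/s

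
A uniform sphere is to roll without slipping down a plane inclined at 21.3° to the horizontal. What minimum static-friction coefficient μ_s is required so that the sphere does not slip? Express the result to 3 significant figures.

For this body I = (2/5)MR², i.e. k = I/(MR²) = 0.4.
Newton's second law down the slope: Mg sinθ − f = Ma. The torque equation fR = Iα (with α = a/R) gives f = kMa.
These give a = g sinθ/(1+k) and the required friction f = kMg sinθ/(1+k).
With N = Mg cosθ, the no-slip condition f ≤ μN gives μ_min = f/N = k tanθ/(1+k).
μ_min = 0.4 × tan21.3° / 1.4 ≈ 0.111.

μ_min ≈ 0.111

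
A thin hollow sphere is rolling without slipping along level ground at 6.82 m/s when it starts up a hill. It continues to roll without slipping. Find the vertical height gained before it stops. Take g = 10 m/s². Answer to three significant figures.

For this body I = (2/3)MR², i.e. k = I/(MR²) = 2/3.
The rolling condition ω = v/R makes the rotational term ½I(v/R)² = ½kMv², so KE_total = ½(1+k)Mv² = (5/6)Mv².
At the top the kinetic energy is zero, so (5/6)Mv₀² = Mgh.
Thus h = (1+k)v₀²/(2g) = 1.667 × 6.82² / (2 × 10) ≈ 3.88 m.

h ≈ 3.88 m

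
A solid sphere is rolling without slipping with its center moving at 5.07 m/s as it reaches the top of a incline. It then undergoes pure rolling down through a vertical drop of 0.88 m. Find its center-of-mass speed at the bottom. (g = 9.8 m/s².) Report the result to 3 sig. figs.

v ≈ 6.17 m/s

The moment of inertia is (2/5)MR², giving k ≡ I/(MR²) = 0.4.
The rolling condition ω = v/R makes the rotational term ½I(v/R)² = ½kMv², so KE_total = ½(1+k)Mv² = (7/10)Mv².
Energy conservation: (7/10)Mv₀² + Mgh = (7/10)Mv², so v² = v₀² + 2gh/(1+k).
v = √(5.07² + 2×9.8×0.88/1.4) = √38.02 ≈ 6.17 m/s.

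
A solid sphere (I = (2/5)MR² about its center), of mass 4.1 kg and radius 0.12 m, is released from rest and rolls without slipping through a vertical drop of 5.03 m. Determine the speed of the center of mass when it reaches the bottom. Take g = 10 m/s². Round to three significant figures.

v ≈ 8.48 m/s

Here I = (2/5)MR², so the shape factor k = I/(MR²) = 0.4.
Pure rolling means v = ωR; then KE = ½Mv² + ½I(v/R)² = ½(1+k)Mv² = (7/10)Mv².
Energy conservation: Mgh = (7/10)Mv², so v = √(2gh/(1+k)) = √(2 × 10 × 5.03 / 1.4) ≈ 8.48 m/s.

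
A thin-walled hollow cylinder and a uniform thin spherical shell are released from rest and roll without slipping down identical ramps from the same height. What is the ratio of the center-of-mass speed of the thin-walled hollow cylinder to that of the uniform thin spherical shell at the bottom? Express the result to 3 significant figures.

v_ratio ≈ 0.913

Each satisfies Mgh = ½(1+k)Mv² with k = I/(MR²), so v ∝ 1/√(1+k).
For the thin-walled hollow cylinder k = 1; for the uniform thin spherical shell k = 2/3.
v₁/v₂ = √((1+k₂)/(1+k₁)) = √(1.667/2) ≈ 0.913.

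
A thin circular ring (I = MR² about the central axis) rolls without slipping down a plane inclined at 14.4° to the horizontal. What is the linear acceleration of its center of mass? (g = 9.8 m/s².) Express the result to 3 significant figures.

a ≈ 1.22 m/s²

The moment of inertia is MR², giving k ≡ I/(MR²) = 1.
Translational: Mg sinθ − f = Ma. Rotational about the CM: fR = Iα = kMRa, so f = kMa.
Eliminating f: Mg sinθ = (1+k)Ma, so a = g sinθ/(1+k) = 9.8 × sin14.4° / 2 ≈ 1.22 m/s².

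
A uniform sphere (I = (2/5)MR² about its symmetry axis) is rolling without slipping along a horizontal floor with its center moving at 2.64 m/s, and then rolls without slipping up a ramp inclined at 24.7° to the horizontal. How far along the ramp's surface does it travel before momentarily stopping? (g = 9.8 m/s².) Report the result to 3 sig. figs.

For this body I = (2/5)MR², i.e. k = I/(MR²) = 0.4.
Since it rolls without slipping, ω = v/R and KE = ½Mv² + ½Iω² = ½(1+k)Mv² = (7/10)Mv².
Setting this equal to Mgh gives the vertical rise h = (1+k)v₀²/(2g) = 1.4×2.64²/(2×9.8) = 0.4978 m.
Along the incline, d = h/sinθ = 0.4978/sin24.7° ≈ 1.19 m.

d ≈ 1.19 m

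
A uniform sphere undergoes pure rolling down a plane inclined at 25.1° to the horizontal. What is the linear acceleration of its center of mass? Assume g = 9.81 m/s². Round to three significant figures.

a ≈ 2.97 m/s²

The moment of inertia is (2/5)MR², giving k ≡ I/(MR²) = 0.4.
Translational: Mg sinθ − f = Ma. Rotational about the CM: fR = Iα = kMRa, so f = kMa.
Eliminating f: Mg sinθ = (1+k)Ma, so a = g sinθ/(1+k) = 9.81 × sin25.1° / 1.4 ≈ 2.97 m/s².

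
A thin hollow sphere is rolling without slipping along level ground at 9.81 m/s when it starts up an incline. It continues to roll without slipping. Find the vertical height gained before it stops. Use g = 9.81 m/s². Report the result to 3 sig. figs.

For this body I = (2/3)MR², i.e. k = I/(MR²) = 2/3.
The rolling condition ω = v/R makes the rotational term ½I(v/R)² = ½kMv², so KE_total = ½(1+k)Mv² = (5/6)Mv².
All of this converts to potential energy at the highest point: (5/6)Mv₀² = Mgh.
Thus h = (1+k)v₀²/(2g) = 1.667 × 9.81² / (2 × 9.81) ≈ 8.18 m.

h ≈ 8.18 m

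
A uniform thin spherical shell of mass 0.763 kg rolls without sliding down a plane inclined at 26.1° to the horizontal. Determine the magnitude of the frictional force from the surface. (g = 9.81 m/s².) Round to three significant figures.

f ≈ 1.32 N

Here I = (2/3)MR², so the shape factor k = I/(MR²) = 2/3.
Newton's second law down the slope: Mg sinθ − f = Ma. The torque equation fR = Iα (with α = a/R) gives f = kMa.
Combining, a = g sinθ/(1+k) and f = kMa = kMg sinθ/(1+k).
f = (2/3) × 0.763 × 9.81 × sin26.1° / 1.667 ≈ 1.32 N.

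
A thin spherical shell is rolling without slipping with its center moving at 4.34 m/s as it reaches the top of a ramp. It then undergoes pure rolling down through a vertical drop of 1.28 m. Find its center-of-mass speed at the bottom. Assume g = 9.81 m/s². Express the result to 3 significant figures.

The moment of inertia is (2/3)MR², giving k ≡ I/(MR²) = 2/3.
Since it rolls without slipping, ω = v/R and KE = ½Mv² + ½Iω² = ½(1+k)Mv² = (5/6)Mv².
Energy conservation: (5/6)Mv₀² + Mgh = (5/6)Mv², so v² = v₀² + 2gh/(1+k).
v = √(4.34² + 2×9.81×1.28/1.667) = √33.9 ≈ 5.82 m/s.

v ≈ 5.82 m/s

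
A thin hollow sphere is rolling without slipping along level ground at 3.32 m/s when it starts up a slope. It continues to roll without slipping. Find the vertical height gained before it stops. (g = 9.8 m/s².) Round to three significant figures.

With I = (2/3)MR², the ratio k = I/(MR²) is 2/3.
Since it rolls without slipping, ω = v/R and KE = ½Mv² + ½Iω² = ½(1+k)Mv² = (5/6)Mv².
All of this converts to potential energy at the highest point: (5/6)Mv₀² = Mgh.
Thus h = (1+k)v₀²/(2g) = 1.667 × 3.32² / (2 × 9.8) ≈ 0.937 m.

h ≈ 0.937 m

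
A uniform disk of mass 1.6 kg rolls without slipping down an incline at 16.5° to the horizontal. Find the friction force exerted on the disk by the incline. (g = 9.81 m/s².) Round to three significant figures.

Here I = (1/2)MR², so the shape factor k = I/(MR²) = 0.5.
Newton's second law down the slope: Mg sinθ − f = Ma. The torque equation fR = Iα (with α = a/R) gives f = kMa.
Combining, a = g sinθ/(1+k) and f = kMa = kMg sinθ/(1+k).
f = 0.5 × 1.6 × 9.81 × sin16.5° / 1.5 ≈ 1.49 N.

f ≈ 1.49 N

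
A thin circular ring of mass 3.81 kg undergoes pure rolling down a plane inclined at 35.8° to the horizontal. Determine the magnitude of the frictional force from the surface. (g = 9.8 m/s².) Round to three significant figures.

f ≈ 10.9 N

With I = MR², the ratio k = I/(MR²) is 1.
Translational: Mg sinθ − f = Ma. Rotational about the CM: fR = Iα = kMRa, so f = kMa.
Combining, a = g sinθ/(1+k) and f = kMa = kMg sinθ/(1+k).
f = 1 × 3.81 × 9.8 × sin35.8° / 2 ≈ 10.9 N.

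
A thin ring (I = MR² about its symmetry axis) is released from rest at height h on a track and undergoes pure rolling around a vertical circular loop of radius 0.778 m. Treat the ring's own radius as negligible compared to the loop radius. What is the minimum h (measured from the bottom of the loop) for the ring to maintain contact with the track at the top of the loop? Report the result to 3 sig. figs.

h_min ≈ 2.33 m

With I = MR², the ratio k = I/(MR²) is 1.
At the top of the loop, the minimum-contact condition is Mg = Mv_top²/r, so v_top² = gr.
With ω = v/R, the kinetic energy at speed v is ½(1+k)Mv² = Mv².
Energy conservation from release (height h) to the top (height 2r): Mgh = Mg(2r) + M·gr.
Thus h_min = 2r + (1+k)r/2 = r(2 + 2/2) = 0.778 × 3 ≈ 2.33 m.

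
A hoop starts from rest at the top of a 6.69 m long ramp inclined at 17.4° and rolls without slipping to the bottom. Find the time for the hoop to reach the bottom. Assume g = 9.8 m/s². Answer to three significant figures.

t ≈ 3.02 s

The moment of inertia is MR², giving k ≡ I/(MR²) = 1.
Along the incline Mg sinθ − f = Ma, and torque about the center fR = Iα = kMR²(a/R) gives f = kMa.
Hence a = g sinθ/(1+k) = 9.8×sin17.4°/2 = 1.465 m/s².
With constant a from rest, t = √(2L/a) = √(2·6.69/1.465) ≈ 3.02 s.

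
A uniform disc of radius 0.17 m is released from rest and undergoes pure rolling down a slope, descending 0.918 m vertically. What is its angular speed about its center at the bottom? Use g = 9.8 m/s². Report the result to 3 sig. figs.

Here I = (1/2)MR², so the shape factor k = I/(MR²) = 0.5.
Rolling without slipping gives ω = v/R, so the total kinetic energy is ½Mv² + ½Iω² = ½(1+k)Mv² = (3/4)Mv².
Energy conservation Mgh = ½(1+k)Mv² gives v = √(2gh/(1+k)) = √(2 × 9.8 × 0.918 / 1.5) = 3.463 m/s.
Then ω = v/R = 3.463 / 0.17 ≈ 20.4 rad/s.

ω ≈ 20.4 rad/s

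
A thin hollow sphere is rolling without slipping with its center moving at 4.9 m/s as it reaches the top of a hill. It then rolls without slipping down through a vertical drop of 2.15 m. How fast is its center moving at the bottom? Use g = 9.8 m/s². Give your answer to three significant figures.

For this body I = (2/3)MR², i.e. k = I/(MR²) = 2/3.
Rolling without slipping gives ω = v/R, so the total kinetic energy is ½Mv² + ½Iω² = ½(1+k)Mv² = (5/6)Mv².
Energy conservation: (5/6)Mv₀² + Mgh = (5/6)Mv², so v² = v₀² + 2gh/(1+k).
v = √(4.9² + 2×9.8×2.15/1.667) = √49.29 ≈ 7.02 m/s.

v ≈ 7.02 m/s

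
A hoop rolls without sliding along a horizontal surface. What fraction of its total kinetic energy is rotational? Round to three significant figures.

With I = MR², the ratio k = I/(MR²) is 1.
Since ω = v/R, the translational part is ½Mv² and the rotational part is ½I(v/R)² = ½kMv²; the total is ½(1+k)Mv².
The rotational fraction is therefore k/(1+k) = 1/2 ≈ 0.500.

fraction ≈ 0.500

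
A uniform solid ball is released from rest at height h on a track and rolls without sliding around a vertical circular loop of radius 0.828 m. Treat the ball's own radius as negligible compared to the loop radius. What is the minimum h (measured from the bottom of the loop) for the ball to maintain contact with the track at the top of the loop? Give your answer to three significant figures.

h_min ≈ 2.24 m

Here I = (2/5)MR², so the shape factor k = I/(MR²) = 0.4.
At the top of the loop, the minimum-contact condition is Mg = Mv_top²/r, so v_top² = gr.
With ω = v/R, the kinetic energy at speed v is ½(1+k)Mv² = (7/10)Mv².
Energy conservation from release (height h) to the top (height 2r): Mgh = Mg(2r) + (7/10)M·gr.
Thus h_min = 2r + (1+k)r/2 = r(2 + 1.4/2) = 0.828 × 2.7 ≈ 2.24 m.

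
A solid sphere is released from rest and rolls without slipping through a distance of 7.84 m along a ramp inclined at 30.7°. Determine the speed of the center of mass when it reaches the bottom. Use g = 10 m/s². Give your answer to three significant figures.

The moment of inertia is (2/5)MR², giving k ≡ I/(MR²) = 0.4.
Since it rolls without slipping, ω = v/R and KE = ½Mv² + ½Iω² = ½(1+k)Mv² = (7/10)Mv².
The vertical drop is h = L sinθ = 7.84 × sin30.7° = 4.003 m.
Energy conservation: Mgh = (7/10)Mv², so v = √(2gh/(1+k)) = √(2 × 10 × 4.003 / 1.4) ≈ 7.56 m/s.

v ≈ 7.56 m/s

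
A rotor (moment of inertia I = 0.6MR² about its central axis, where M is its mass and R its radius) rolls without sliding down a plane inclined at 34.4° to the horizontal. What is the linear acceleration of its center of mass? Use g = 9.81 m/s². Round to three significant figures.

The moment of inertia is 0.6MR², giving k ≡ I/(MR²) = 0.6.
Translational: Mg sinθ − f = Ma. Rotational about the CM: fR = Iα = kMRa, so f = kMa.
Eliminating f: Mg sinθ = (1+k)Ma, so a = g sinθ/(1+k) = 9.81 × sin34.4° / 1.6 ≈ 3.46 m/s².

a ≈ 3.46 m/s²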